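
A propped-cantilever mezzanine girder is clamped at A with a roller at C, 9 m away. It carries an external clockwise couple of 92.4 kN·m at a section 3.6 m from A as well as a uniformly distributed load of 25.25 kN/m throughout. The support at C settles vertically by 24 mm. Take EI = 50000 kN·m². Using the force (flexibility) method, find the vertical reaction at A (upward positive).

R_A = 137.1 kN

Release the roller at C. Primary structure: cantilever fixed at A.
Downward deflection at the released point C due to the loads:
  clockwise couple 92.4 at a = 3.6: M₀a(2L − a)/(2EI) = 2395/EI
  UDL 25.25: wL⁴/(8EI) = 20708/EI
  δ_0 = 23103/EI
Tip deflection under a unit load at C: L³/(3EI) = 243/EI.
With EI = 50000 kN·m²: δ_0 = 0.46206 m and δ_{CC} = 0.00486 m/kN.
Compatibility — the beam at C must follow the support down by 0.024 m: δ_0 − R_C·δ_{CC} = 0.024, so R_C = (0.46206 − 0.024)/0.00486 = 90.14 kN.
Vertical equilibrium: R_A = ΣP − R_C = 227.2 − 90.14 = 137.1 kN.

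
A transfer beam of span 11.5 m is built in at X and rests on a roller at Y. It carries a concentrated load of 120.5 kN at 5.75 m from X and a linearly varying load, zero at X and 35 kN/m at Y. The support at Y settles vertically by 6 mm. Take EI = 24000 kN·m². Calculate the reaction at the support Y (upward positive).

Release the roller at Y. Primary structure: cantilever fixed at X.
Downward deflection at the released point Y due to the loads:
  point load 120.5 at a = 5.75: Pa²(3L − a)/(6EI) = 19090/EI
  triangular load, peak 35 at the free end: 11w₀L⁴/(120EI) = 56114/EI
  δ_0 = 75204/EI
Flexibility coefficient — unit upward force at Y: δ_{YY} = L³/(3EI) = 507/EI.
With EI = 24000 kN·m²: δ_0 = 3.1335 m and δ_{YY} = 0.021123 m/kN.
Compatibility — the beam at Y must follow the support down by 0.006 m: δ_0 − R_Y·δ_{YY} = 0.006, so R_Y = (3.1335 − 0.006)/0.021123 = 148.1 kN.

R_Y = 148.1 kN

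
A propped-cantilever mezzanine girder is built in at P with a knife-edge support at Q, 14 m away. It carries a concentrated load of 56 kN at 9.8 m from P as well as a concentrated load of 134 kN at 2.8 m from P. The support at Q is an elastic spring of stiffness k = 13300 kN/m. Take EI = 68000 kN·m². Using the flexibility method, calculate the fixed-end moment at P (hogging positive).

Choose R_Q as the redundant. The primary structure is the cantilever fixed at P.
Primary-structure tip deflection at Q by superposition:
  point load 56 at a = 9.8: Pa²(3L − a)/(6EI) = 28863/EI
  point load 134 at a = 2.8: Pa²(3L − a)/(6EI) = 6864/EI
  δ_0 = 35727/EI
Flexibility coefficient — unit upward force at Q: δ_{QQ} = L³/(3EI) = 914.7/EI.
With EI = 68000 kN·m²: δ_0 = 0.5254 m and δ_{QQ} = 0.013451 m/kN.
Compatibility — the spring shortens by R_Q/k under the reaction it provides: δ_0 − R_Q·δ_{QQ} = R_Q/k. With 1/k = 0.000075 m/kN, R_Q = δ_0 / (δ_{QQ} + 1/k) = 0.5254 / (0.013451 + 0.000075) = 38.84 kN.
Moment equilibrium about P: M_P = Σ(load moments about P) − R_Q·L = 924 − 38.84×14 = 380.2 kN·m.

M_P = 380.2 kN·m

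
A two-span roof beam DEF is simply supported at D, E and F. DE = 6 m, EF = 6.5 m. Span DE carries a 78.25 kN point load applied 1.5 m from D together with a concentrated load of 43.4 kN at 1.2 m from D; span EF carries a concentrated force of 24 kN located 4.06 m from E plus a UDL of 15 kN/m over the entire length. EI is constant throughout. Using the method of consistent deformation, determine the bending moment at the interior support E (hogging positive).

M_E = 92.68 kN·m

Release continuity at E by inserting a hinge; the redundant is the internal moment M_E. The primary structure is two simply-supported spans DE and EF.
Rotations at E on the released spans (each span's end-slope, ×1/EI):
  span DE: point load 78.25 at a = 1.5: Pab(L + a)/(6LEI) = 110/EI
  span DE: point load 43.4 at a = 1.2: Pab(L + a)/(6LEI) = 50/EI
  span EF: point load 24 at a = 4.06: Pab(L + b)/(6LEI) = 54.5/EI
  span EF: UDL 15: wL³/(24EI) = 171.6/EI
  relative rotation θ_0 = (160 + 226.1)/EI = 386.2/EI
A unit hogging moment at E produces rotation L₁/(3EI) + L₂/(3EI) = 4.167/EI.
Compatibility: M_E·(L₁+L₂)/(3EI) = θ_0, giving M_E = 92.68 kN·m (hogging).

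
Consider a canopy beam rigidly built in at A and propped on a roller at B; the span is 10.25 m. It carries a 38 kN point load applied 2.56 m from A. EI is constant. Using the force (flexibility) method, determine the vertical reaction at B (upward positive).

Choose R_B as the redundant. The primary structure is the cantilever fixed at A.
Deflection at B on the released cantilever, summing each load's contribution:
  point load 38 at a = 2.56: Pa²(3L − a)/(6EI) = 1170/EI
Flexibility coefficient — unit upward force at B: δ_{BB} = L³/(3EI) = 359/EI.
The prop prevents deflection at B: R_B = δ_0/δ_{BB} = 1170/359 = 3.26 kN.

R_B = 3.26 kN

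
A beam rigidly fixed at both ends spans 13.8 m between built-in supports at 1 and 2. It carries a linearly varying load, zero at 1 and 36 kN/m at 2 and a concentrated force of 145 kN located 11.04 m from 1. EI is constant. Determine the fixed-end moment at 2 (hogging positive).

Take the two fixed-end moments M_1, M_2 as redundants; the released structure is the simple span 12.
On the primary (simply-supported) span, the end slopes from the loading are:
  at 1: triangular load, peak 36: 7w₀L³/(360EI) = 1840/EI
  at 2: triangular load, peak 36: w₀L³/(45EI) = 2102/EI
  at 1: point load 145 at a = 11.04: Pab(L + b)/(6LEI) = 883.6/EI
  at 2: point load 145 at a = 11.04: Pab(L + a)/(6LEI) = 1325/EI
  θ_10 = 2723/EI,  θ_20 = 3428/EI
Flexibility coefficients: a unit moment at one end gives L/(3EI) there and L/(6EI) at the far end, so f₁₁ = f₂₂ = 4.6/EI and f₁₂ = f₂₁ = 2.3/EI.
Compatibility — zero rotation at each built-in end:
  4.6 M_1 + 2.3 M_2 = 2723
  2.3 M_1 + 4.6 M_2 = 3428
Solving the pair gives M_1 = 292.6 kN·m and M_2 = 598.9 kN·m (hogging).

M_2 = 598.9 kN·m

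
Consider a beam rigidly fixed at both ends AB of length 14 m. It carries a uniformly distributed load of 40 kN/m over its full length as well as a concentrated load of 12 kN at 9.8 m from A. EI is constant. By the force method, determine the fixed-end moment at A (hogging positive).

Take the two fixed-end moments M_A, M_B as redundants; the released structure is the simple span AB.
End rotations of the released simple span under the applied load (×1/EI):
  at A: UDL 40: wL³/(24EI) = 4573/EI
  at B: UDL 40: wL³/(24EI) = 4573/EI
  at A: point load 12 at a = 9.8: Pab(L + b)/(6LEI) = 107/EI
  at B: point load 12 at a = 9.8: Pab(L + a)/(6LEI) = 139.9/EI
  θ_A0 = 4680/EI,  θ_B0 = 4713/EI
Flexibility coefficients: a unit moment at one end gives L/(3EI) there and L/(6EI) at the far end, so f₁₁ = f₂₂ = 4.667/EI and f₁₂ = f₂₁ = 2.333/EI.
Compatibility — zero rotation at each built-in end:
  4.667 M_A + 2.333 M_B = 4680
  2.333 M_A + 4.667 M_B = 4713
Solving the pair gives M_A = 663.9 kN·m and M_B = 678 kN·m (hogging).

M_A = 663.9 kN·m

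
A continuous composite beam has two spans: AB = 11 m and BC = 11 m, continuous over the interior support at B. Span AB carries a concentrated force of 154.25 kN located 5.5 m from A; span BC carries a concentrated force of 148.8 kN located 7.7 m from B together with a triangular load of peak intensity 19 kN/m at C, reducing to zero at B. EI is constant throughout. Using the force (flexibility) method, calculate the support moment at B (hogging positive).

M_B = 337.8 kN·m

Release continuity at B by inserting a hinge; the redundant is the internal moment M_B. The primary structure is two simply-supported spans AB and BC.
End slopes at the hinge B, treating each span as simply supported:
  span AB: point load 154.25 at a = 5.5: Pab(L + a)/(6LEI) = 1167/EI
  span BC: point load 148.8 at a = 7.7: Pab(L + b)/(6LEI) = 819.2/EI
  span BC: triangular load, peak 19: 7w₀L³/(360EI) = 491.7/EI
  relative rotation θ_0 = (1167 + 1311)/EI = 2477/EI
A unit hogging moment at B produces rotation L₁/(3EI) + L₂/(3EI) = 7.333/EI.
Slope continuity at B: θ_0 = M_B·7.333/EI, so M_B = 2477/7.333 = 337.8 kN·m (hogging).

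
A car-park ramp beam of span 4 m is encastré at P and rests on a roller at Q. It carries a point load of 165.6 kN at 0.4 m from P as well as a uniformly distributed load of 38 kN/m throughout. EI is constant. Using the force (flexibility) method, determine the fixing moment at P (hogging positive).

Release the roller at Q. Primary structure: cantilever fixed at P.
Downward deflection at the released point Q due to the loads:
  point load 165.6 at a = 0.4: Pa²(3L − a)/(6EI) = 51.23/EI
  UDL 38: wL⁴/(8EI) = 1216/EI
  δ_0 = 1267/EI
Flexibility coefficient — unit upward force at Q: δ_{QQ} = L³/(3EI) = 21.33/EI.
The prop prevents deflection at Q: R_Q = δ_0/δ_{QQ} = 1267/21.33 = 59.4 kN.
Moment equilibrium about P: M_P = Σ(load moments about P) − R_Q·L = 370.2 − 59.4×4 = 132.6 kN·m.

M_P = 132.6 kN·m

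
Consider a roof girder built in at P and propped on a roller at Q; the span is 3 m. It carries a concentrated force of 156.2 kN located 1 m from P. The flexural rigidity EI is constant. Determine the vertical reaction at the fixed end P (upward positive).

Take the reaction at Q as the redundant and release it; the primary structure is a cantilever fixed at P.
Primary-structure tip deflection at Q by superposition:
  point load 156.2 at a = 1: Pa²(3L − a)/(6EI) = 208.3/EI
Flexibility coefficient — unit upward force at Q: δ_{QQ} = L³/(3EI) = 9/EI.
The prop prevents deflection at Q: R_Q = δ_0/δ_{QQ} = 208.3/9 = 23.14 kN.
Vertical equilibrium: R_P = ΣP − R_Q = 156.2 − 23.14 = 133.1 kN.

R_P = 133.1 kN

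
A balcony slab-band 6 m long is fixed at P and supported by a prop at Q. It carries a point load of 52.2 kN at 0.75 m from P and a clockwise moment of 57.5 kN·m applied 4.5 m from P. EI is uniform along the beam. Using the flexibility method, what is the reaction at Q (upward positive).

Choose R_Q as the redundant. The primary structure is the cantilever fixed at P.
Primary-structure tip deflection at Q by superposition:
  point load 52.2 at a = 0.75: Pa²(3L − a)/(6EI) = 84.42/EI
  clockwise couple 57.5 at a = 4.5: M₀a(2L − a)/(2EI) = 970.3/EI
  δ_0 = 1055/EI
Flexibility coefficient — unit upward force at Q: δ_{QQ} = L³/(3EI) = 72/EI.
Compatibility at Q: δ_0 − R_Q·δ_{QQ} = 0, so R_Q = 1055/72 = 14.65 kN.

R_Q = 14.65 kN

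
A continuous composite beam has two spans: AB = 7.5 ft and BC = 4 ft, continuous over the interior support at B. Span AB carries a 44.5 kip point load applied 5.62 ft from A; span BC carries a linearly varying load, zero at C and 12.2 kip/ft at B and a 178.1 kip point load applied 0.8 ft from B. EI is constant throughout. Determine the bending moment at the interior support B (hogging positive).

M_B = 75.97 kip·ft

Take M_B as the redundant. Released structure: two simple spans AB and BC with a hinge at B.
Discontinuity in slope at B on the released structure — sum the simple-span end rotations:
  span AB: point load 44.5 at a = 5.62: Pab(L + a)/(6LEI) = 137.1/EI
  span BC: triangular load, peak 12.2: w₀L³/(45EI) = 17.35/EI
  span BC: point load 178.1 at a = 0.8: Pab(L + b)/(6LEI) = 136.8/EI
  relative rotation θ_0 = (137.1 + 154.1)/EI = 291.2/EI
A unit hogging moment at B produces rotation L₁/(3EI) + L₂/(3EI) = 3.833/EI.
Slope continuity at B: θ_0 = M_B·3.833/EI, so M_B = 291.2/3.833 = 75.97 kip·ft (hogging).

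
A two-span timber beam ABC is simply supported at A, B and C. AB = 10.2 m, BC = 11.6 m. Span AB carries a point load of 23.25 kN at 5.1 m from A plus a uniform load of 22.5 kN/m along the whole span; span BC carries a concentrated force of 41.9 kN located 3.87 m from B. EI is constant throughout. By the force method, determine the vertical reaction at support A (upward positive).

Take M_B as the redundant. Released structure: two simple spans AB and BC with a hinge at B.
Discontinuity in slope at B on the released structure — sum the simple-span end rotations:
  span AB: point load 23.25 at a = 5.1: Pab(L + a)/(6LEI) = 151.2/EI
  span AB: UDL 22.5: wL³/(24EI) = 994.9/EI
  span BC: point load 41.9 at a = 3.87: Pab(L + b)/(6LEI) = 348.1/EI
  relative rotation θ_0 = (1146 + 348.1)/EI = 1494/EI
A unit hogging moment at B produces rotation L₁/(3EI) + L₂/(3EI) = 7.267/EI.
Slope continuity at B: θ_0 = M_B·7.267/EI, so M_B = 1494/7.267 = 205.6 kN·m (hogging).
Span AB, ΣM about A with M_B applied at B: R_B^{AB}·10.2 = 1289 + 205.6, so R_B^{AB} = 146.5 kN and R_A = 252.8 − 146.5 = 106.2 kN.

R_A = 106.2 kN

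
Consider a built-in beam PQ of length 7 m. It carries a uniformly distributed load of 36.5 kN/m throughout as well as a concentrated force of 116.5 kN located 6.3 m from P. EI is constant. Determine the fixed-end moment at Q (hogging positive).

Take the two fixed-end moments M_P, M_Q as redundants; the released structure is the simple span PQ.
On the primary (simply-supported) span, the end slopes from the loading are:
  at P: UDL 36.5: wL³/(24EI) = 521.6/EI
  at Q: UDL 36.5: wL³/(24EI) = 521.6/EI
  at P: point load 116.5 at a = 6.3: Pab(L + b)/(6LEI) = 94.19/EI
  at Q: point load 116.5 at a = 6.3: Pab(L + a)/(6LEI) = 162.7/EI
  θ_P0 = 615.8/EI,  θ_Q0 = 684.3/EI
Flexibility coefficients: a unit moment at one end gives L/(3EI) there and L/(6EI) at the far end, so f₁₁ = f₂₂ = 2.333/EI and f₁₂ = f₂₁ = 1.167/EI.
Compatibility — zero rotation at each built-in end:
  2.333 M_P + 1.167 M_Q = 615.8
  1.167 M_P + 2.333 M_Q = 684.3
Solving the pair gives M_P = 156.4 kN·m and M_Q = 215.1 kN·m (hogging).

M_Q = 215.1 kN·m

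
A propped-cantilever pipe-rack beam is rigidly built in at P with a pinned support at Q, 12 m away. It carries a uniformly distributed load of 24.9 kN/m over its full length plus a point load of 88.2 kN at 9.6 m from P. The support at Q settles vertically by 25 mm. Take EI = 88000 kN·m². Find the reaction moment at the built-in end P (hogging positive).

Remove the prop at Q; the released (primary) structure is a cantilever built in at P.
Downward deflection at the released point Q due to the loads:
  UDL 24.9: wL⁴/(8EI) = 64541/EI
  point load 88.2 at a = 9.6: Pa²(3L − a)/(6EI) = 35765/EI
  δ_0 = 100306/EI
Flexibility coefficient — unit upward force at Q: δ_{QQ} = L³/(3EI) = 576/EI.
With EI = 88000 kN·m²: δ_0 = 1.1398 m and δ_{QQ} = 0.006545 m/kN.
Compatibility — the beam at Q must follow the support down by 0.025 m: δ_0 − R_Q·δ_{QQ} = 0.025, so R_Q = (1.1398 − 0.025)/0.006545 = 170.3 kN.
Moment equilibrium about P: M_P = Σ(load moments about P) − R_Q·L = 2640 − 170.3×12 = 595.6 kN·m.

M_P = 595.6 kN·m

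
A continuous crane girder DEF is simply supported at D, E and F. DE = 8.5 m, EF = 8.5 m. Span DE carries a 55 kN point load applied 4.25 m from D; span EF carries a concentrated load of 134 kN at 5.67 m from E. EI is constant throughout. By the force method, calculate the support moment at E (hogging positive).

M_E = 128.1 kN·m

Release continuity at E by inserting a hinge; the redundant is the internal moment M_E. The primary structure is two simply-supported spans DE and EF.
Rotations at E on the released spans (each span's end-slope, ×1/EI):
  span DE: point load 55 at a = 4.25: Pab(L + a)/(6LEI) = 248.4/EI
  span EF: point load 134 at a = 5.67: Pab(L + b)/(6LEI) = 477.7/EI
  relative rotation θ_0 = (248.4 + 477.7)/EI = 726/EI
A unit hogging moment at E produces rotation L₁/(3EI) + L₂/(3EI) = 5.667/EI.
Slope continuity at E: θ_0 = M_E·5.667/EI, so M_E = 726/5.667 = 128.1 kN·m (hogging).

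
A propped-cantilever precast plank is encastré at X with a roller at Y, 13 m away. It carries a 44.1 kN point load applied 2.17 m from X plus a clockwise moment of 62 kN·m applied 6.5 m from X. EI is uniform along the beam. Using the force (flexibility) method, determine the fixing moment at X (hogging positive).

Release the roller at Y. Primary structure: cantilever fixed at X.
Downward deflection at the released point Y due to the loads:
  point load 44.1 at a = 2.17: Pa²(3L − a)/(6EI) = 1275/EI
  clockwise couple 62 at a = 6.5: M₀a(2L − a)/(2EI) = 3929/EI
  δ_0 = 5204/EI
Flexibility coefficient — unit upward force at Y: δ_{YY} = L³/(3EI) = 732.3/EI.
The prop prevents deflection at Y: R_Y = δ_0/δ_{YY} = 5204/732.3 = 7.106 kN.
Moment equilibrium about X: M_X = Σ(load moments about X) − R_Y·L = 157.7 − 7.106×13 = 65.32 kN·m.

M_X = 65.32 kN·m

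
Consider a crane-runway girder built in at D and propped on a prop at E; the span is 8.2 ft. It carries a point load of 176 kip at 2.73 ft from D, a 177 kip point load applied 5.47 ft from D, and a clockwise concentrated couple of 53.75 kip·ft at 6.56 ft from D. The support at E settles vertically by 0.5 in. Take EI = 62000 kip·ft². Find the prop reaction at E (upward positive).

R_E = 113.3 kip

Remove the prop at E; the released (primary) structure is a cantilever built in at D.
Deflection at E on the released cantilever, summing each load's contribution:
  point load 176 at a = 2.73: Pa²(3L − a)/(6EI) = 4781/EI
  point load 177 at a = 5.47: Pa²(3L − a)/(6EI) = 16885/EI
  clockwise couple 53.75 at a = 6.56: M₀a(2L − a)/(2EI) = 1735/EI
  δ_0 = 23401/EI
Flexibility coefficient — unit upward force at E: δ_{EE} = L³/(3EI) = 183.8/EI.
With EI = 62000 kip·ft²: δ_0 = 0.37744 ft and δ_{EE} = 0.002964 ft/kip.
Compatibility — the beam at E must follow the support down by 0.04167 ft: δ_0 − R_E·δ_{EE} = 0.04167, so R_E = (0.37744 − 0.04167)/0.002964 = 113.3 kip.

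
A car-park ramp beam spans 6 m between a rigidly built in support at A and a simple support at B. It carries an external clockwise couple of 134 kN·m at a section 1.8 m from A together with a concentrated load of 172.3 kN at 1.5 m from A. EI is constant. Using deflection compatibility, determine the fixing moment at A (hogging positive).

M_A = 201.1 kN·m

Choose R_B as the redundant. The primary structure is the cantilever fixed at A.
Primary-structure tip deflection at B by superposition:
  clockwise couple 134 at a = 1.8: M₀a(2L − a)/(2EI) = 1230/EI
  point load 172.3 at a = 1.5: Pa²(3L − a)/(6EI) = 1066/EI
  δ_0 = 2296/EI
Tip deflection under a unit load at B: L³/(3EI) = 72/EI.
Compatibility at B: δ_0 − R_B·δ_{BB} = 0, so R_B = 2296/72 = 31.89 kN.
Moment equilibrium about A: M_A = Σ(load moments about A) − R_B·L = 392.4 − 31.89×6 = 201.1 kN·m.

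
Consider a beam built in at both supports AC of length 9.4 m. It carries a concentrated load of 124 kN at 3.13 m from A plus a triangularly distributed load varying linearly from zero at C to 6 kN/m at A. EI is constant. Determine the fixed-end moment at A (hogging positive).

Release both end moments; the primary structure is a simply-supported span AC with redundants M_A and M_C.
End rotations of the released simple span under the applied load (×1/EI):
  at A: point load 124 at a = 3.13: Pab(L + b)/(6LEI) = 676.1/EI
  at C: point load 124 at a = 3.13: Pab(L + a)/(6LEI) = 540.6/EI
  at A: triangular load, peak 6: w₀L³/(45EI) = 110.7/EI
  at C: triangular load, peak 6: 7w₀L³/(360EI) = 96.9/EI
  θ_A0 = 786.9/EI,  θ_C0 = 637.5/EI
Flexibility coefficients: a unit moment at one end gives L/(3EI) there and L/(6EI) at the far end, so f₁₁ = f₂₂ = 3.133/EI and f₁₂ = f₂₁ = 1.567/EI.
Compatibility — zero rotation at each built-in end:
  3.133 M_A + 1.567 M_C = 786.9
  1.567 M_A + 3.133 M_C = 637.5
Solving the pair gives M_A = 199.2 kN·m and M_C = 103.9 kN·m (hogging).

M_A = 199.2 kN·m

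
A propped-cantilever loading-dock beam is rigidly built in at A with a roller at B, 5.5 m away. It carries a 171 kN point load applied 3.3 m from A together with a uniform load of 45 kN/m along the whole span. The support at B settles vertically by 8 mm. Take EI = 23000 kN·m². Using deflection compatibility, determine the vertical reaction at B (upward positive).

Release the roller at B. Primary structure: cantilever fixed at A.
Deflection at B on the released cantilever, summing each load's contribution:
  point load 171 at a = 3.3: Pa²(3L − a)/(6EI) = 4097/EI
  UDL 45: wL⁴/(8EI) = 5147/EI
  δ_0 = 9244/EI
Tip deflection under a unit load at B: L³/(3EI) = 55.46/EI.
With EI = 23000 kN·m²: δ_0 = 0.40191 m and δ_{BB} = 0.002411 m/kN.
Compatibility — the beam at B must follow the support down by 0.008 m: δ_0 − R_B·δ_{BB} = 0.008, so R_B = (0.40191 − 0.008)/0.002411 = 163.4 kN.

R_B = 163.4 kN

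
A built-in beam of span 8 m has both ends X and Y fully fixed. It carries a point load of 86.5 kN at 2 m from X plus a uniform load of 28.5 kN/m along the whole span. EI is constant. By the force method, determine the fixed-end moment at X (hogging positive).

Take the two fixed-end moments M_X, M_Y as redundants; the released structure is the simple span XY.
End rotations of the released simple span under the applied load (×1/EI):
  at X: point load 86.5 at a = 2: Pab(L + b)/(6LEI) = 302.8/EI
  at Y: point load 86.5 at a = 2: Pab(L + a)/(6LEI) = 216.2/EI
  at X: UDL 28.5: wL³/(24EI) = 608/EI
  at Y: UDL 28.5: wL³/(24EI) = 608/EI
  θ_X0 = 910.8/EI,  θ_Y0 = 824.2/EI
Flexibility coefficients: a unit moment at one end gives L/(3EI) there and L/(6EI) at the far end, so f₁₁ = f₂₂ = 2.667/EI and f₁₂ = f₂₁ = 1.333/EI.
Compatibility — zero rotation at each built-in end:
  2.667 M_X + 1.333 M_Y = 910.8
  1.333 M_X + 2.667 M_Y = 824.2
Solving the pair gives M_X = 249.3 kN·m and M_Y = 184.4 kN·m (hogging).

M_X = 249.3 kN·m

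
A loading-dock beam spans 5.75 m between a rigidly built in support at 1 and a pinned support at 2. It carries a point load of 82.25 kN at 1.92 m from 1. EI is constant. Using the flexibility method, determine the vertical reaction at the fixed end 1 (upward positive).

Take the reaction at 2 as the redundant and release it; the primary structure is a cantilever fixed at 1.
Downward deflection at the released point 2 due to the loads:
  point load 82.25 at a = 1.92: Pa²(3L − a)/(6EI) = 774.7/EI
Flexibility coefficient — unit upward force at 2: δ_{22} = L³/(3EI) = 63.37/EI.
Compatibility at 2: δ_0 − R_2·δ_{22} = 0, so R_2 = 774.7/63.37 = 12.22 kN.
Vertical equilibrium: R_1 = ΣP − R_2 = 82.25 − 12.22 = 70.03 kN.

R_1 = 70.03 kN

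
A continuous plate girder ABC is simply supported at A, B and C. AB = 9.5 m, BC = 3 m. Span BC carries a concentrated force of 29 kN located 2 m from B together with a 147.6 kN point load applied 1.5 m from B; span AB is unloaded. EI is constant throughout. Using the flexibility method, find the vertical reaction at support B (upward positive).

Take M_B as the redundant. Released structure: two simple spans AB and BC with a hinge at B.
Rotations at B on the released spans (each span's end-slope, ×1/EI):
  span BC: point load 29 at a = 2: Pab(L + b)/(6LEI) = 12.89/EI
  span BC: point load 147.6 at a = 1.5: Pab(L + b)/(6LEI) = 83.03/EI
  relative rotation θ_0 = (0 + 95.91)/EI = 95.91/EI
A unit hogging moment at B produces rotation L₁/(3EI) + L₂/(3EI) = 4.167/EI.
Compatibility: M_B·(L₁+L₂)/(3EI) = θ_0, giving M_B = 23.02 kN·m (hogging).
Span AB, ΣM about A with M_B applied at B: R_B^{AB}·9.5 = 0 + 23.02, so R_B^{AB} = 2.423 kN and R_A = 0 − 2.423 = -2.423 kN.
Span BC, ΣM about C: R_B^{BC}·3 = 250.4 + 23.02, so R_B^{BC} = 91.14 kN and R_C = 176.6 − 91.14 = 85.46 kN.
R_B = 2.423 + 91.14 = 93.56 kN.

R_B = 93.56 kN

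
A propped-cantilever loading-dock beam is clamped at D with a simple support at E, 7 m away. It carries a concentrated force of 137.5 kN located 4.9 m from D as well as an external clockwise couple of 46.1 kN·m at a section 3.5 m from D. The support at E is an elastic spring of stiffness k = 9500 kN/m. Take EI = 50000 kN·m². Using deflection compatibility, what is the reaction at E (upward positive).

R_E = 81.15 kN

Choose R_E as the redundant. The primary structure is the cantilever fixed at D.
Downward deflection at the released point E due to the loads:
  point load 137.5 at a = 4.9: Pa²(3L − a)/(6EI) = 8859/EI
  clockwise couple 46.1 at a = 3.5: M₀a(2L − a)/(2EI) = 847.1/EI
  δ_0 = 9706/EI
Tip deflection under a unit load at E: L³/(3EI) = 114.3/EI.
With EI = 50000 kN·m²: δ_0 = 0.19412 m and δ_{EE} = 0.002287 m/kN.
Compatibility — the spring shortens by R_E/k under the reaction it provides: δ_0 − R_E·δ_{EE} = R_E/k. With 1/k = 0.000105 m/kN, R_E = δ_0 / (δ_{EE} + 1/k) = 0.19412 / (0.002287 + 0.000105) = 81.15 kN.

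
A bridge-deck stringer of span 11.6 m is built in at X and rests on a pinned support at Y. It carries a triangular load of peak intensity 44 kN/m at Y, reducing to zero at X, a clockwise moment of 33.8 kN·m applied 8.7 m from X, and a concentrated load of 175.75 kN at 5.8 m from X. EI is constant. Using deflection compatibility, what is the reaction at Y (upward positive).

R_Y = 199.4 kN

Release the roller at Y. Primary structure: cantilever fixed at X.
Primary-structure tip deflection at Y by superposition:
  triangular load, peak 44 at the free end: 11w₀L⁴/(120EI) = 73029/EI
  clockwise couple 33.8 at a = 8.7: M₀a(2L − a)/(2EI) = 2132/EI
  point load 175.75 at a = 5.8: Pa²(3L − a)/(6EI) = 28576/EI
  δ_0 = 103737/EI
Flexibility coefficient — unit upward force at Y: δ_{YY} = L³/(3EI) = 520.3/EI.
Compatibility at Y: δ_0 − R_Y·δ_{YY} = 0, so R_Y = 103737/520.3 = 199.4 kN.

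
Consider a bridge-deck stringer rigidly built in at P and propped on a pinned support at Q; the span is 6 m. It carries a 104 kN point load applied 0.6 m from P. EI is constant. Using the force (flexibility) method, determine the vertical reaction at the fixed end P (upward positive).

Remove the prop at Q; the released (primary) structure is a cantilever built in at P.
Primary-structure tip deflection at Q by superposition:
  point load 104 at a = 0.6: Pa²(3L − a)/(6EI) = 108.6/EI
Tip deflection under a unit load at Q: L³/(3EI) = 72/EI.
The prop prevents deflection at Q: R_Q = δ_0/δ_{QQ} = 108.6/72 = 1.508 kN.
Vertical equilibrium: R_P = ΣP − R_Q = 104 − 1.508 = 102.5 kN.

R_P = 102.5 kN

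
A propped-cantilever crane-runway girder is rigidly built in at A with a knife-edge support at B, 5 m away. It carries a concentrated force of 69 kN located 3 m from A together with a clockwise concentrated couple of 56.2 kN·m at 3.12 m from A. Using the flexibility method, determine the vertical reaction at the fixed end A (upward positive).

Take the reaction at B as the redundant and release it; the primary structure is a cantilever fixed at A.
Free-end deflection of the primary structure under the applied loading (downward +):
  point load 69 at a = 3: Pa²(3L − a)/(6EI) = 1242/EI
  clockwise couple 56.2 at a = 3.12: M₀a(2L − a)/(2EI) = 603.2/EI
  δ_0 = 1845/EI
Tip deflection under a unit load at B: L³/(3EI) = 41.67/EI.
The prop prevents deflection at B: R_B = δ_0/δ_{BB} = 1845/41.67 = 44.28 kN.
Vertical equilibrium: R_A = ΣP − R_B = 69 − 44.28 = 24.72 kN.

R_A = 24.72 kN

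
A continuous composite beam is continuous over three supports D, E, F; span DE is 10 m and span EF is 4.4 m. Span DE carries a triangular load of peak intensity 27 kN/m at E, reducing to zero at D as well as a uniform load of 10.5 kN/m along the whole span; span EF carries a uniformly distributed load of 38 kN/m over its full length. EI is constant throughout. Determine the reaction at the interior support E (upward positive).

Take M_E as the redundant. Released structure: two simple spans DE and EF with a hinge at E.
End slopes at the hinge E, treating each span as simply supported:
  span DE: triangular load, peak 27: w₀L³/(45EI) = 600/EI
  span DE: UDL 10.5: wL³/(24EI) = 437.5/EI
  span EF: UDL 38: wL³/(24EI) = 134.9/EI
  relative rotation θ_0 = (1038 + 134.9)/EI = 1172/EI
A unit hogging moment at E produces rotation L₁/(3EI) + L₂/(3EI) = 4.8/EI.
Slope continuity at E: θ_0 = M_E·4.8/EI, so M_E = 1172/4.8 = 244.2 kN·m (hogging).
Span DE, ΣM about D with M_E applied at E: R_E^{DE}·10 = 1425 + 244.2, so R_E^{DE} = 166.9 kN and R_D = 240 − 166.9 = 73.08 kN.
Span EF, ΣM about F: R_E^{EF}·4.4 = 367.8 + 244.2, so R_E^{EF} = 139.1 kN and R_F = 167.2 − 139.1 = 28.09 kN.
R_E = 166.9 + 139.1 = 306 kN.

R_E = 306 kN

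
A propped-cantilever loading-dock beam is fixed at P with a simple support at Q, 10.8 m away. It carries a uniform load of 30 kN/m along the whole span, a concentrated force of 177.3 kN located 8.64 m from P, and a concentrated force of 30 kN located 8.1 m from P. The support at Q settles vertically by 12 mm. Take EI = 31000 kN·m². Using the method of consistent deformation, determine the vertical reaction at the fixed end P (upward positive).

Choose R_Q as the redundant. The primary structure is the cantilever fixed at P.
Downward deflection at the released point Q due to the loads:
  UDL 30: wL⁴/(8EI) = 51018/EI
  point load 177.3 at a = 8.64: Pa²(3L − a)/(6EI) = 52412/EI
  point load 30 at a = 8.1: Pa²(3L − a)/(6EI) = 7972/EI
  δ_0 = 111402/EI
Tip deflection under a unit load at Q: L³/(3EI) = 419.9/EI.
With EI = 31000 kN·m²: δ_0 = 3.5936 m and δ_{QQ} = 0.013545 m/kN.
Compatibility — the beam at Q must follow the support down by 0.012 m: δ_0 − R_Q·δ_{QQ} = 0.012, so R_Q = (3.5936 − 0.012)/0.013545 = 264.4 kN.
Vertical equilibrium: R_P = ΣP − R_Q = 531.3 − 264.4 = 266.9 kN.

R_P = 266.9 kN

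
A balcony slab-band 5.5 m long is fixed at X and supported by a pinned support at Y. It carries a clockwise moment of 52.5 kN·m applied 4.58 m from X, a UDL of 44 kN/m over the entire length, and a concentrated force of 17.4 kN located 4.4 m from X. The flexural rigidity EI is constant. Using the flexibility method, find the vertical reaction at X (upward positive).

Choose R_Y as the redundant. The primary structure is the cantilever fixed at X.
Primary-structure tip deflection at Y by superposition:
  clockwise couple 52.5 at a = 4.58: M₀a(2L − a)/(2EI) = 771.8/EI
  UDL 44: wL⁴/(8EI) = 5033/EI
  point load 17.4 at a = 4.4: Pa²(3L − a)/(6EI) = 679.3/EI
  δ_0 = 6484/EI
Tip deflection under a unit load at Y: L³/(3EI) = 55.46/EI.
The prop prevents deflection at Y: R_Y = δ_0/δ_{YY} = 6484/55.46 = 116.9 kN.
Vertical equilibrium: R_X = ΣP − R_Y = 259.4 − 116.9 = 142.5 kN.

R_X = 142.5 kN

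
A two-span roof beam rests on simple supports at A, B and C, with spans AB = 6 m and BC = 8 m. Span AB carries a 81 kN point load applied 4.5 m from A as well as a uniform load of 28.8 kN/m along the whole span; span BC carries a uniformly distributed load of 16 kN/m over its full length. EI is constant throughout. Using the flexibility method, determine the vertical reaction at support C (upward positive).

Insert a hinge at B; M_B is the redundant, and each span becomes simply supported.
End slopes at the hinge B, treating each span as simply supported:
  span AB: point load 81 at a = 4.5: Pab(L + a)/(6LEI) = 159.5/EI
  span AB: UDL 28.8: wL³/(24EI) = 259.2/EI
  span BC: UDL 16: wL³/(24EI) = 341.3/EI
  relative rotation θ_0 = (418.7 + 341.3)/EI = 760/EI
A unit hogging moment at B produces rotation L₁/(3EI) + L₂/(3EI) = 4.667/EI.
Slope continuity at B: θ_0 = M_B·4.667/EI, so M_B = 760/4.667 = 162.9 kN·m (hogging).
Span BC, ΣM about C: R_B^{BC}·8 = 512 + 162.9, so R_B^{BC} = 84.36 kN and R_C = 128 − 84.36 = 43.64 kN.

R_C = 43.64 kN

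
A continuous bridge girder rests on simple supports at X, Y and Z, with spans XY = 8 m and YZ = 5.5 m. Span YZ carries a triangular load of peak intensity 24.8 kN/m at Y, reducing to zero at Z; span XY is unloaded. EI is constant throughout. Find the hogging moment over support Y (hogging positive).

Take M_Y as the redundant. Released structure: two simple spans XY and YZ with a hinge at Y.
End slopes at the hinge Y, treating each span as simply supported:
  span YZ: triangular load, peak 24.8: w₀L³/(45EI) = 91.69/EI
  relative rotation θ_0 = (0 + 91.69)/EI = 91.69/EI
A unit hogging moment at Y produces rotation L₁/(3EI) + L₂/(3EI) = 4.5/EI.
Slope continuity at Y: θ_0 = M_Y·4.5/EI, so M_Y = 91.69/4.5 = 20.38 kN·m (hogging).

M_Y = 20.38 kN·m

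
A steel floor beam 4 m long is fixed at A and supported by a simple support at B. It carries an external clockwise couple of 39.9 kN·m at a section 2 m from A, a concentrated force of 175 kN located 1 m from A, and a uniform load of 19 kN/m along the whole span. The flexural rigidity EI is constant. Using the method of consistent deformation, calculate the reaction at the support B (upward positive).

R_B = 54.76 kN

Release the roller at B. Primary structure: cantilever fixed at A.
Free-end deflection of the primary structure under the applied loading (downward +):
  clockwise couple 39.9 at a = 2: M₀a(2L − a)/(2EI) = 239.4/EI
  point load 175 at a = 1: Pa²(3L − a)/(6EI) = 320.8/EI
  UDL 19: wL⁴/(8EI) = 608/EI
  δ_0 = 1168/EI
Tip deflection under a unit load at B: L³/(3EI) = 21.33/EI.
The prop prevents deflection at B: R_B = δ_0/δ_{BB} = 1168/21.33 = 54.76 kN.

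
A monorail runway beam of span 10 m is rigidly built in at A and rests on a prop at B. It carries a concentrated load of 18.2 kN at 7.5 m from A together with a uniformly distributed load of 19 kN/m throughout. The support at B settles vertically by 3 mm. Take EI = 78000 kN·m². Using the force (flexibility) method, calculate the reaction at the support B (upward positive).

R_B = 82.07 kN

Choose R_B as the redundant. The primary structure is the cantilever fixed at A.
Free-end deflection of the primary structure under the applied loading (downward +):
  point load 18.2 at a = 7.5: Pa²(3L − a)/(6EI) = 3839/EI
  UDL 19: wL⁴/(8EI) = 23750/EI
  δ_0 = 27589/EI
Tip deflection under a unit load at B: L³/(3EI) = 333.3/EI.
With EI = 78000 kN·m²: δ_0 = 0.35371 m and δ_{BB} = 0.004274 m/kN.
Compatibility — the beam at B must follow the support down by 0.003 m: δ_0 − R_B·δ_{BB} = 0.003, so R_B = (0.35371 − 0.003)/0.004274 = 82.07 kN.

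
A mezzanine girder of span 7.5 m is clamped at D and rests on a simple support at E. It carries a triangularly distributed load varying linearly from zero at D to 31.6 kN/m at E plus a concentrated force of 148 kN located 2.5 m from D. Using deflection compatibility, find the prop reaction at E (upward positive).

R_E = 87.1 kN

Remove the prop at E; the released (primary) structure is a cantilever built in at D.
Free-end deflection of the primary structure under the applied loading (downward +):
  triangular load, peak 31.6 at the free end: 11w₀L⁴/(120EI) = 9165/EI
  point load 148 at a = 2.5: Pa²(3L − a)/(6EI) = 3083/EI
  δ_0 = 12249/EI
Flexibility coefficient — unit upward force at E: δ_{EE} = L³/(3EI) = 140.6/EI.
The prop prevents deflection at E: R_E = δ_0/δ_{EE} = 12249/140.6 = 87.1 kN.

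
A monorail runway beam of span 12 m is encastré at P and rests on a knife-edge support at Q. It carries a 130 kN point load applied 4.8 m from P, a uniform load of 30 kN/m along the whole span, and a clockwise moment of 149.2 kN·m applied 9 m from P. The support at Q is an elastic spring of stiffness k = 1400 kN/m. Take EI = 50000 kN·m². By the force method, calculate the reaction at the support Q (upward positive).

Take the reaction at Q as the redundant and release it; the primary structure is a cantilever fixed at P.
Deflection at Q on the released cantilever, summing each load's contribution:
  point load 130 at a = 4.8: Pa²(3L − a)/(6EI) = 15575/EI
  UDL 30: wL⁴/(8EI) = 77760/EI
  clockwise couple 149.2 at a = 9: M₀a(2L − a)/(2EI) = 10071/EI
  δ_0 = 103406/EI
Flexibility coefficient — unit upward force at Q: δ_{QQ} = L³/(3EI) = 576/EI.
With EI = 50000 kN·m²: δ_0 = 2.0681 m and δ_{QQ} = 0.01152 m/kN.
Compatibility — the spring shortens by R_Q/k under the reaction it provides: δ_0 − R_Q·δ_{QQ} = R_Q/k. With 1/k = 0.000714 m/kN, R_Q = δ_0 / (δ_{QQ} + 1/k) = 2.0681 / (0.01152 + 0.000714) = 169 kN.

R_Q = 169 kN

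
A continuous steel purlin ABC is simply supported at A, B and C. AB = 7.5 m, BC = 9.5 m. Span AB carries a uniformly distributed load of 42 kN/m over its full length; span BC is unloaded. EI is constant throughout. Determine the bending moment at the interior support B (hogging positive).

Release continuity at B by inserting a hinge; the redundant is the internal moment M_B. The primary structure is two simply-supported spans AB and BC.
End slopes at the hinge B, treating each span as simply supported:
  span AB: UDL 42: wL³/(24EI) = 738.3/EI
  relative rotation θ_0 = (738.3 + 0)/EI = 738.3/EI
A unit hogging moment at B produces rotation L₁/(3EI) + L₂/(3EI) = 5.667/EI.
Compatibility: M_B·(L₁+L₂)/(3EI) = θ_0, giving M_B = 130.3 kN·m (hogging).

M_B = 130.3 kN·m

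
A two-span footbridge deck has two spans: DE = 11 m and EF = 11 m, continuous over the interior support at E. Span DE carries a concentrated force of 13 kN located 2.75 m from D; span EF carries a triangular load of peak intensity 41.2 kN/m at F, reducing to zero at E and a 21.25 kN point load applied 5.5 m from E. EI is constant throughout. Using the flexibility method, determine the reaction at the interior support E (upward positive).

R_E = 121.4 kN

Release continuity at E by inserting a hinge; the redundant is the internal moment M_E. The primary structure is two simply-supported spans DE and EF.
End slopes at the hinge E, treating each span as simply supported:
  span DE: point load 13 at a = 2.75: Pab(L + a)/(6LEI) = 61.45/EI
  span EF: triangular load, peak 41.2: 7w₀L³/(360EI) = 1066/EI
  span EF: point load 21.25 at a = 5.5: Pab(L + b)/(6LEI) = 160.7/EI
  relative rotation θ_0 = (61.45 + 1227)/EI = 1288/EI
A unit hogging moment at E produces rotation L₁/(3EI) + L₂/(3EI) = 7.333/EI.
Slope continuity at E: θ_0 = M_E·7.333/EI, so M_E = 1288/7.333 = 175.7 kN·m (hogging).
Span DE, ΣM about D with M_E applied at E: R_E^{DE}·11 = 35.75 + 175.7, so R_E^{DE} = 19.22 kN and R_D = 13 − 19.22 = -6.222 kN.
Span EF, ΣM about F: R_E^{EF}·11 = 947.7 + 175.7, so R_E^{EF} = 102.1 kN and R_F = 247.8 − 102.1 = 145.7 kN.
R_E = 19.22 + 102.1 = 121.4 kN.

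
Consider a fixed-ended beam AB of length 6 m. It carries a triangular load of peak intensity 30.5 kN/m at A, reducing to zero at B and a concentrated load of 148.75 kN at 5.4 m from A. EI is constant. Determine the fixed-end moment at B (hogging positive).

M_B = 108.9 kN·m

Release both end moments; the primary structure is a simply-supported span AB with redundants M_A and M_B.
End rotations of the released simple span under the applied load (×1/EI):
  at A: triangular load, peak 30.5: w₀L³/(45EI) = 146.4/EI
  at B: triangular load, peak 30.5: 7w₀L³/(360EI) = 128.1/EI
  at A: point load 148.75 at a = 5.4: Pab(L + b)/(6LEI) = 88.36/EI
  at B: point load 148.75 at a = 5.4: Pab(L + a)/(6LEI) = 152.6/EI
  θ_A0 = 234.8/EI,  θ_B0 = 280.7/EI
Flexibility coefficients: a unit moment at one end gives L/(3EI) there and L/(6EI) at the far end, so f₁₁ = f₂₂ = 2/EI and f₁₂ = f₂₁ = 1/EI.
Compatibility — zero rotation at each built-in end:
  2 M_A + 1 M_B = 234.8
  1 M_A + 2 M_B = 280.7
Solving the pair gives M_A = 62.93 kN·m and M_B = 108.9 kN·m (hogging).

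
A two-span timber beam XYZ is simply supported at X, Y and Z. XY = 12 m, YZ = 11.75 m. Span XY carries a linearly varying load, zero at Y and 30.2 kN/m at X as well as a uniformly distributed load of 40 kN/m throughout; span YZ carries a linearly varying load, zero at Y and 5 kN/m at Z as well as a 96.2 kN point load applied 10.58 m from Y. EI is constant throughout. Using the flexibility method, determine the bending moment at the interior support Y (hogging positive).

M_Y = 539.5 kN·m

Release continuity at Y by inserting a hinge; the redundant is the internal moment M_Y. The primary structure is two simply-supported spans XY and YZ.
Rotations at Y on the released spans (each span's end-slope, ×1/EI):
  span XY: triangular load, peak 30.2: 7w₀L³/(360EI) = 1015/EI
  span XY: UDL 40: wL³/(24EI) = 2880/EI
  span YZ: triangular load, peak 5: 7w₀L³/(360EI) = 157.7/EI
  span YZ: point load 96.2 at a = 10.58: Pab(L + b)/(6LEI) = 218.2/EI
  relative rotation θ_0 = (3895 + 376)/EI = 4271/EI
A unit hogging moment at Y produces rotation L₁/(3EI) + L₂/(3EI) = 7.917/EI.
Compatibility: M_Y·(L₁+L₂)/(3EI) = θ_0, giving M_Y = 539.5 kN·m (hogging).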